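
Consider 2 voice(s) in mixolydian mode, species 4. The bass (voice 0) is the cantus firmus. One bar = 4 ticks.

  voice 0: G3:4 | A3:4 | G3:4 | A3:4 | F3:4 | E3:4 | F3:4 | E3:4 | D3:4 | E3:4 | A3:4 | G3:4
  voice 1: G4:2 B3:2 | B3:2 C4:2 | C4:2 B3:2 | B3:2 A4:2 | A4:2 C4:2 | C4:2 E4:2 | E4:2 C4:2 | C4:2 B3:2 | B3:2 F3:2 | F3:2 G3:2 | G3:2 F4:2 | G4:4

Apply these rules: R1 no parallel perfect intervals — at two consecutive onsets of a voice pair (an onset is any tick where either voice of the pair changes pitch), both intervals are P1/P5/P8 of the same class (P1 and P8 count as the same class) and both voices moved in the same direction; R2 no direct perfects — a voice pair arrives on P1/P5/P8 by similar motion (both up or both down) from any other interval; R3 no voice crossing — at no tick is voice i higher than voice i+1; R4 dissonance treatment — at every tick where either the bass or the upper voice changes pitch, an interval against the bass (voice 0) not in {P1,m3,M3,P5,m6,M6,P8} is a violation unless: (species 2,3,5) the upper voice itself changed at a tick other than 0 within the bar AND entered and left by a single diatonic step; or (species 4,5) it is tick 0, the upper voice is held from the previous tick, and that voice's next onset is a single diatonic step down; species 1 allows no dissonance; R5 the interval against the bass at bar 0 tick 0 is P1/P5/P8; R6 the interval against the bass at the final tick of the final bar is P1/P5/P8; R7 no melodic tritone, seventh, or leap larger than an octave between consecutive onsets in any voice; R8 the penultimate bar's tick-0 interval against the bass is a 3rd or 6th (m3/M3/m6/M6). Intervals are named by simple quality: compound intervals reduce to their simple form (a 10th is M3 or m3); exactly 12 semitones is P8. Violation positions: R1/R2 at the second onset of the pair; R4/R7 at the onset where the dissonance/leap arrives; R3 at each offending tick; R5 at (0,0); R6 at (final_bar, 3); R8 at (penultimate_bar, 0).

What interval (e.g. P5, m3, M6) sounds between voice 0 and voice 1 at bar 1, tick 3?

voice 0=A3 voice 1=C4 -> m3

m3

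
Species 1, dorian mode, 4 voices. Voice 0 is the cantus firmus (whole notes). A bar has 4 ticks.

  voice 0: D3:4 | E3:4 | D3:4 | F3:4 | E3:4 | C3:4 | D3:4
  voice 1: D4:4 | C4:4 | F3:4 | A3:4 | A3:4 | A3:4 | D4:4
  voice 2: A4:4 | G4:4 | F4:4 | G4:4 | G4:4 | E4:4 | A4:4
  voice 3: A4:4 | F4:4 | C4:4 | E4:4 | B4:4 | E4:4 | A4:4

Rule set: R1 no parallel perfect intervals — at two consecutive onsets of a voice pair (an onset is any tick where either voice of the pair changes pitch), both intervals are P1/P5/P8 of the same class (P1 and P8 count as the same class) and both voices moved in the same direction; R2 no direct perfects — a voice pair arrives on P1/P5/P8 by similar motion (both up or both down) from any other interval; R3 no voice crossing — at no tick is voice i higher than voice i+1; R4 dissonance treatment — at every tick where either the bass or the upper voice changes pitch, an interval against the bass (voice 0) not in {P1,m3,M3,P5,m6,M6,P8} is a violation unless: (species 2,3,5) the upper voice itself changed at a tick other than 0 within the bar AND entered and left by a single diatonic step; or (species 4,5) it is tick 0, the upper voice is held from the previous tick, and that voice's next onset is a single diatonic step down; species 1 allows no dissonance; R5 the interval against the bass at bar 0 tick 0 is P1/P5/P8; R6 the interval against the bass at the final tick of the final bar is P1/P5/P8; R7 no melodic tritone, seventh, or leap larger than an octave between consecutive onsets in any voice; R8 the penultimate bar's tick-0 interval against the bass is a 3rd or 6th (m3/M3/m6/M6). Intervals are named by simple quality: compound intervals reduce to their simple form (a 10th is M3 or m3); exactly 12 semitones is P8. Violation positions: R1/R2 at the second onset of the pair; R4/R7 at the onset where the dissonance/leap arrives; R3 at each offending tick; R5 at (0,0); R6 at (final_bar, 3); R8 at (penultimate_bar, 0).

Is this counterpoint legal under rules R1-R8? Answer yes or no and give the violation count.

bar 0: v0=D3 v1=D4 v2=A4 v3=A4 (P5)
bar 1: v0=E3 v1=C4 v2=G4 v3=F4 (m2)
bar 2: v0=D3 v1=F3 v2=F4 v3=C4 (m7)
bar 3: v0=F3 v1=A3 v2=G4 v3=E4 (M7)
bar 4: v0=E3 v1=A3 v2=G4 v3=B4 (P5)
bar 5: v0=C3 v1=A3 v2=E4 v3=E4 (M3)
bar 6: v0=D3 v1=D4 v2=A4 v3=A4 (P5)
  R1 @ bar1.0: D4/A4 P5 -> C4/G4 P5 similar
  R3 @ bar1.0: G4 above F4
  R4 @ bar1.0: E3/F4 m2 untreated
  R3 @ bar1.1: G4 above F4
  R3 @ bar1.2: G4 above F4
  R3 @ bar1.3: G4 above F4
  R2 @ bar2.0: C4/G4 P5 -> F3/F4 P8 similar
  R2 @ bar2.0: C4/F4 P4 -> F3/C4 P5 similar
  R3 @ bar2.0: F4 above C4
  R4 @ bar2.0: D3/C4 m7 untreated
  R3 @ bar2.1: F4 above C4
  R3 @ bar2.2: F4 above C4
  R3 @ bar2.3: F4 above C4
  R1 @ bar3.0: F3/C4 P5 -> A3/E4 P5 similar
  R3 @ bar3.0: G4 above E4
  R4 @ bar3.0: F3/G4 M2 untreated
  R4 @ bar3.0: F3/E4 M7 untreated
  R3 @ bar3.1: G4 above E4
  R3 @ bar3.2: G4 above E4
  R3 @ bar3.3: G4 above E4
  R4 @ bar4.0: E3/A3 P4 untreated
  R2 @ bar5.0: G4/B4 M3 -> E4/E4 P1 similar
  R1 @ bar6.0: A3/E4 P5 -> D4/A4 P5 similar
  R1 @ bar6.0: A3/E4 P5 -> D4/A4 P5 similar
  R1 @ bar6.0: E4/E4 P1 -> A4/A4 P1 similar
  R2 @ bar6.0: C3/A3 M6 -> D3/D4 P8 similar
  R2 @ bar6.0: C3/E4 M3 -> D3/A4 P5 similar
  R2 @ bar6.0: C3/E4 M3 -> D3/A4 P5 similar

No (28 violations)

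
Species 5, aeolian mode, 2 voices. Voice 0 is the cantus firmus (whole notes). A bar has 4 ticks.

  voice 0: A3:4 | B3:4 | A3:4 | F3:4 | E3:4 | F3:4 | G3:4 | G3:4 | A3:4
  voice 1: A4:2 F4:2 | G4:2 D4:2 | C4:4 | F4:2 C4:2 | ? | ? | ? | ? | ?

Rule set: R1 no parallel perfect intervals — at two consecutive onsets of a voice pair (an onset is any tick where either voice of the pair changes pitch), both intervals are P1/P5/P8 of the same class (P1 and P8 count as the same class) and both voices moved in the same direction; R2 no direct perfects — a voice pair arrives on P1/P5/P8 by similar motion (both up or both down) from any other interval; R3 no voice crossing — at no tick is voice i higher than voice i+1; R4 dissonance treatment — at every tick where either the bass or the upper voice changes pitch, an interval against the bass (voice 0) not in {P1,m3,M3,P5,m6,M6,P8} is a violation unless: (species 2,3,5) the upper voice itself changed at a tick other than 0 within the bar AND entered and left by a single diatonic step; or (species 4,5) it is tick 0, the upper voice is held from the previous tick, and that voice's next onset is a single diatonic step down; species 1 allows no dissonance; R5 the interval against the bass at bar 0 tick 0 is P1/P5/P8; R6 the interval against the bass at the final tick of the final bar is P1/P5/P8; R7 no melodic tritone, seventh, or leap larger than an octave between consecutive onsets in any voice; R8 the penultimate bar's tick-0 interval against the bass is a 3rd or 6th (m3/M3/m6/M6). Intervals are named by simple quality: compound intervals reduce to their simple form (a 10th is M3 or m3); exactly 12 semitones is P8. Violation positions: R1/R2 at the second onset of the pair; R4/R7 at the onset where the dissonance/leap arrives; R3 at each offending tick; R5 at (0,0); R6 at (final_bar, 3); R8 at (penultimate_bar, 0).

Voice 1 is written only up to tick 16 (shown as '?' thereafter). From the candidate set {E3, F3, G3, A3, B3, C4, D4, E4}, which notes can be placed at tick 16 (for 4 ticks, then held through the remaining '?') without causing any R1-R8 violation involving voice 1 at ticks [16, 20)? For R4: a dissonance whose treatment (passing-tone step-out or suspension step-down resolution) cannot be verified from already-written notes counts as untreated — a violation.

E3: violates R2
F3: violates R4
G3: legal
A3: violates R4
B3: violates R1
C4: legal
D4: violates R4
E4: legal

{C4, E4, G3}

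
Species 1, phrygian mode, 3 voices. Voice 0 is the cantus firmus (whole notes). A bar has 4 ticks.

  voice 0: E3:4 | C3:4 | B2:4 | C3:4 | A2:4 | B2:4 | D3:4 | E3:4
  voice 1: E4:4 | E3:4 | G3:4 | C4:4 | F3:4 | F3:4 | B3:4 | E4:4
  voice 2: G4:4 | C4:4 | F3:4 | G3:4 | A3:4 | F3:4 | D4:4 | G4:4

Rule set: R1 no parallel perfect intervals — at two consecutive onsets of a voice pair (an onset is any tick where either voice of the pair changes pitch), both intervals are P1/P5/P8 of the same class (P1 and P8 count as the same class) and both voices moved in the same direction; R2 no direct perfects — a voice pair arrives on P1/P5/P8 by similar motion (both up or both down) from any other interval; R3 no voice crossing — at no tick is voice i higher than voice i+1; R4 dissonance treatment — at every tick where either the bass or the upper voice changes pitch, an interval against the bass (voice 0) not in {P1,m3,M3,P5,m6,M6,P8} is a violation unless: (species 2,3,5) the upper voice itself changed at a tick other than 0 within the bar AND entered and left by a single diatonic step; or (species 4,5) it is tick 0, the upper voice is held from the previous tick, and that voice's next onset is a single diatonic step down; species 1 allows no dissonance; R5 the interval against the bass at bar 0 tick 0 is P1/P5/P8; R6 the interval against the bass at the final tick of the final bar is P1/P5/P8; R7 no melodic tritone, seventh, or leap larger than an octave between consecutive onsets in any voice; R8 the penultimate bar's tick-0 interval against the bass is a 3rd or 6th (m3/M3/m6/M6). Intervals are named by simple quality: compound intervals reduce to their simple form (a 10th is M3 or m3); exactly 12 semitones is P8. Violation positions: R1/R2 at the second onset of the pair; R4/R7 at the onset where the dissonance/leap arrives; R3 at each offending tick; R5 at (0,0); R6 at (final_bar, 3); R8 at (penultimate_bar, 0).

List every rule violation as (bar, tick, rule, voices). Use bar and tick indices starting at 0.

(0, 0, R5, (0, 2))
(1, 0, R2, (0, 2))
(2, 0, R3, (1, 2))
(2, 0, R4, (0, 2))
(2, 1, R3, (1, 2))
(2, 2, R3, (1, 2))
(2, 3, R3, (1, 2))
(3, 0, R2, (0, 1))
(3, 0, R2, (0, 2))
(3, 0, R3, (1, 2))
(3, 1, R3, (1, 2))
(3, 2, R3, (1, 2))
(3, 3, R3, (1, 2))
(5, 0, R4, (0, 1))
(5, 0, R4, (0, 2))
(6, 0, R2, (0, 2))
(6, 0, R7, (1,))
(6, 0, R8, (0, 2))
(7, 0, R2, (0, 1))
(7, 3, R6, (0, 2))

bar 0: v0=E3 v1=E4 v2=G4 downbeat m3
bar 1: v0=C3 v1=E3 v2=C4 downbeat P8
bar 2: v0=B2 v1=G3 v2=F3 downbeat TT
bar 3: v0=C3 v1=C4 v2=G3 downbeat P5
bar 4: v0=A2 v1=F3 v2=A3 downbeat P8
bar 5: v0=B2 v1=F3 v2=F3 downbeat TT
bar 6: v0=D3 v1=B3 v2=D4 downbeat P8
bar 7: v0=E3 v1=E4 v2=G4 downbeat m3
  -> R5 @ bar 0 tick 0 v(0, 2): opens on m3
  -> R2 @ bar 1 tick 0 v(0, 2): E3/G4 m3 -> C3/C4 P8 similar
  -> R3 @ bar 2 tick 0 v(1, 2): G3 above F3
  -> R4 @ bar 2 tick 0 v(0, 2): B2/F3 TT untreated
  -> R3 @ bar 2 tick 1 v(1, 2): G3 above F3
  -> R3 @ bar 2 tick 2 v(1, 2): G3 above F3
  -> R3 @ bar 2 tick 3 v(1, 2): G3 above F3
  -> R2 @ bar 3 tick 0 v(0, 1): B2/G3 m6 -> C3/C4 P8 similar
  -> R2 @ bar 3 tick 0 v(0, 2): B2/F3 TT -> C3/G3 P5 similar
  -> R3 @ bar 3 tick 0 v(1, 2): C4 above G3
  -> R3 @ bar 3 tick 1 v(1, 2): C4 above G3
  -> R3 @ bar 3 tick 2 v(1, 2): C4 above G3
  -> R3 @ bar 3 tick 3 v(1, 2): C4 above G3
  -> R4 @ bar 5 tick 0 v(0, 1): B2/F3 TT untreated
  -> R4 @ bar 5 tick 0 v(0, 2): B2/F3 TT untreated
  -> R2 @ bar 6 tick 0 v(0, 2): B2/F3 TT -> D3/D4 P8 similar
  -> R7 @ bar 6 tick 0 v(1,): F3->B3 leap 6st
  -> R8 @ bar 6 tick 0 v(0, 2): penult P8 not 3rd/6th
  -> R2 @ bar 7 tick 0 v(0, 1): D3/B3 M6 -> E3/E4 P8 similar
  -> R6 @ bar 7 tick 3 v(0, 2): closes on m3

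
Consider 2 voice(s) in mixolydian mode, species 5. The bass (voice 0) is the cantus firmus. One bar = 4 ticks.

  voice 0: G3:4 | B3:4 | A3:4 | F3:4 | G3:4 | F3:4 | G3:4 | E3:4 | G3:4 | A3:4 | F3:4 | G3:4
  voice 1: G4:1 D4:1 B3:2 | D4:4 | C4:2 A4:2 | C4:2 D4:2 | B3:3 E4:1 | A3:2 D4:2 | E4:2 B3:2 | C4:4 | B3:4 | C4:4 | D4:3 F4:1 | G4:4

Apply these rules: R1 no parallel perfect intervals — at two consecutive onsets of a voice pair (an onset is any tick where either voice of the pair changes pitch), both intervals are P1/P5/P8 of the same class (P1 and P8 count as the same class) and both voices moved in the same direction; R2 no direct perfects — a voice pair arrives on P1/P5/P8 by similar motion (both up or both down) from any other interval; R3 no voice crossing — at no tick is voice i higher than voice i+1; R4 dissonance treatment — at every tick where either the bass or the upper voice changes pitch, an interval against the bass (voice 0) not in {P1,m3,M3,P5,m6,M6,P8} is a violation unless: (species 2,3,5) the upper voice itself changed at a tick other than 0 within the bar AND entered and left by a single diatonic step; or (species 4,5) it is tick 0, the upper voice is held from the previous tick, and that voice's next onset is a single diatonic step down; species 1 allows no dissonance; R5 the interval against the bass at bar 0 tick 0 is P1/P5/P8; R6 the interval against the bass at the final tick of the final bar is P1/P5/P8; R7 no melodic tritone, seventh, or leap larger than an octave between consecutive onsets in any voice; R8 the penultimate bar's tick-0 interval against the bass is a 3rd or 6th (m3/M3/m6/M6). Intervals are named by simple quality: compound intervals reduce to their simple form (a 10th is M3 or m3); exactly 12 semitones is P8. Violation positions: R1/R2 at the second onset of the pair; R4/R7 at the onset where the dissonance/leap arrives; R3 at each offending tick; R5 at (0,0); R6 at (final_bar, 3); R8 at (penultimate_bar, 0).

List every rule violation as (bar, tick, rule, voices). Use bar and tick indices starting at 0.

(3, 0, R2, (0, 1))
(11, 0, R1, (0, 1))

bar 0: v0=G3 v1=G4 downbeat P8
bar 1: v0=B3 v1=D4 downbeat m3
bar 2: v0=A3 v1=C4 downbeat m3
bar 3: v0=F3 v1=C4 downbeat P5
bar 4: v0=G3 v1=B3 downbeat M3
bar 5: v0=F3 v1=A3 downbeat M3
bar 6: v0=G3 v1=E4 downbeat M6
bar 7: v0=E3 v1=C4 downbeat m6
bar 8: v0=G3 v1=B3 downbeat M3
bar 9: v0=A3 v1=C4 downbeat m3
bar 10: v0=F3 v1=D4 downbeat M6
bar 11: v0=G3 v1=G4 downbeat P8
  -> R2 @ bar 3 tick 0 v(0, 1): A3/A4 P8 -> F3/C4 P5 similar
  -> R1 @ bar 11 tick 0 v(0, 1): F3/F4 P8 -> G3/G4 P8 similar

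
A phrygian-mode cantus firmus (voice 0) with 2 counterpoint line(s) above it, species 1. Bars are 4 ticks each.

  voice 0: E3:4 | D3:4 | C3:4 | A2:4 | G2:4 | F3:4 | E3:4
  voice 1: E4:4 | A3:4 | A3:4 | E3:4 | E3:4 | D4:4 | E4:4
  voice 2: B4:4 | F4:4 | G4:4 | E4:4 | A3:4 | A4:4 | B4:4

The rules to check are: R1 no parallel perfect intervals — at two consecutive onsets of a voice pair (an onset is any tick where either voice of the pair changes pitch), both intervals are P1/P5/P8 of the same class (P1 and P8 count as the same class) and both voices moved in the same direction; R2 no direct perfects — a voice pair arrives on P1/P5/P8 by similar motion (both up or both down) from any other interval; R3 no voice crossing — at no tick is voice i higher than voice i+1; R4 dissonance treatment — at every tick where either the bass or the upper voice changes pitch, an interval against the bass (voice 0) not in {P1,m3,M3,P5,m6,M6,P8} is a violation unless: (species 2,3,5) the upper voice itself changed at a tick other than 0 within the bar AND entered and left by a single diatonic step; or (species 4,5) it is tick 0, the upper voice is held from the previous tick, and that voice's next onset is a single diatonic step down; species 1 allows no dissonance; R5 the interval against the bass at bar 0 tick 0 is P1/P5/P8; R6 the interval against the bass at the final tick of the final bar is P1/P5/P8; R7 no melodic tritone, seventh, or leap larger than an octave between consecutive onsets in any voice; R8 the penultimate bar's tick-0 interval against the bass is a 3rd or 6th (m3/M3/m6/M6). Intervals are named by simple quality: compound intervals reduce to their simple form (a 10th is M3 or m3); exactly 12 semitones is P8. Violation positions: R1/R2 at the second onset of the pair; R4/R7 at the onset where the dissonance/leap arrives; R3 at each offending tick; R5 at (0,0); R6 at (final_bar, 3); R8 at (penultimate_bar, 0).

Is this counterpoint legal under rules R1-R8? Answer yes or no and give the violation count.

No (10 violations)

bar 0: v0=E3 v1=E4 v2=B4 (P5)
bar 1: v0=D3 v1=A3 v2=F4 (m3)
bar 2: v0=C3 v1=A3 v2=G4 (P5)
bar 3: v0=A2 v1=E3 v2=E4 (P5)
bar 4: v0=G2 v1=E3 v2=A3 (M2)
bar 5: v0=F3 v1=D4 v2=A4 (M3)
bar 6: v0=E3 v1=E4 v2=B4 (P5)
  R2 @ bar1.0: E3/E4 P8 -> D3/A3 P5 similar
  R7 @ bar1.0: B4->F4 leap 6st
  R1 @ bar3.0: C3/G4 P5 -> A2/E4 P5 similar
  R2 @ bar3.0: C3/A3 M6 -> A2/E3 P5 similar
  R2 @ bar3.0: A3/G4 m7 -> E3/E4 P8 similar
  R4 @ bar4.0: G2/A3 M2 untreated
  R2 @ bar5.0: E3/A3 P4 -> D4/A4 P5 similar
  R7 @ bar5.0: G2->F3 leap 10st
  R7 @ bar5.0: E3->D4 leap 10st
  R1 @ bar6.0: D4/A4 P5 -> E4/B4 P5 similar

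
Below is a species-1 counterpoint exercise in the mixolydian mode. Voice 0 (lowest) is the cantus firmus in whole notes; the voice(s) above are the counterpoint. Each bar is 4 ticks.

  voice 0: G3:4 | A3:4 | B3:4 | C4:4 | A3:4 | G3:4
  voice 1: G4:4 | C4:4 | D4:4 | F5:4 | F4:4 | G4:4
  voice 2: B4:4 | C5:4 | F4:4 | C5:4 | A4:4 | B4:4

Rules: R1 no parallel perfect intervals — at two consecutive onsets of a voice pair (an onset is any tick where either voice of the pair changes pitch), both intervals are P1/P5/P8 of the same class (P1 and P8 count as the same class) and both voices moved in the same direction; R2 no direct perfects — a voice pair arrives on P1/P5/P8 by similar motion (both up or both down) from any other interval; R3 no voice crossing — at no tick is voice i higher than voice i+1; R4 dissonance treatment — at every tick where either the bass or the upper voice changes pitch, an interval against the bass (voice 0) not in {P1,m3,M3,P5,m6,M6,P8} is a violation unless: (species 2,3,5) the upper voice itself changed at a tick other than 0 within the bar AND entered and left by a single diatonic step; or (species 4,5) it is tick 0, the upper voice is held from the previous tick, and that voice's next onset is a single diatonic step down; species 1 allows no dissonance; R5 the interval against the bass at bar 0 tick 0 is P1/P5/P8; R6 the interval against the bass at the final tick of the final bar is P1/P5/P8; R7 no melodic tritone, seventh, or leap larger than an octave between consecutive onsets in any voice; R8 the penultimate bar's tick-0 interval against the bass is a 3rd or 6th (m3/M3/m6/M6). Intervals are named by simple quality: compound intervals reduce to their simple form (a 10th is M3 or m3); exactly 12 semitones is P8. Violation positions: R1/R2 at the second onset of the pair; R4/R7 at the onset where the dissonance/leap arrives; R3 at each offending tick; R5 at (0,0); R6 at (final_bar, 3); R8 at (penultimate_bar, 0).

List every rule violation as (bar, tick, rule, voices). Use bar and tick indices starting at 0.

(0, 0, R5, (0, 2))
(2, 0, R4, (0, 2))
(3, 0, R2, (0, 2))
(3, 0, R3, (1, 2))
(3, 0, R4, (0, 1))
(3, 0, R7, (1,))
(3, 1, R3, (1, 2))
(3, 2, R3, (1, 2))
(3, 3, R3, (1, 2))
(4, 0, R1, (0, 2))
(4, 0, R8, (0, 2))
(5, 3, R6, (0, 2))

bar 0: v0=G3 v1=G4 v2=B4 downbeat M3
bar 1: v0=A3 v1=C4 v2=C5 downbeat m3
bar 2: v0=B3 v1=D4 v2=F4 downbeat TT
bar 3: v0=C4 v1=F5 v2=C5 downbeat P8
bar 4: v0=A3 v1=F4 v2=A4 downbeat P8
bar 5: v0=G3 v1=G4 v2=B4 downbeat M3
  -> R5 @ bar 0 tick 0 v(0, 2): opens on M3
  -> R4 @ bar 2 tick 0 v(0, 2): B3/F4 TT untreated
  -> R2 @ bar 3 tick 0 v(0, 2): B3/F4 TT -> C4/C5 P8 similar
  -> R3 @ bar 3 tick 0 v(1, 2): F5 above C5
  -> R4 @ bar 3 tick 0 v(0, 1): C4/F5 P4 untreated
  -> R7 @ bar 3 tick 0 v(1,): D4->F5 leap 15st
  -> R3 @ bar 3 tick 1 v(1, 2): F5 above C5
  -> R3 @ bar 3 tick 2 v(1, 2): F5 above C5
  -> R3 @ bar 3 tick 3 v(1, 2): F5 above C5
  -> R1 @ bar 4 tick 0 v(0, 2): C4/C5 P8 -> A3/A4 P8 similar
  -> R8 @ bar 4 tick 0 v(0, 2): penult P8 not 3rd/6th
  -> R6 @ bar 5 tick 3 v(0, 2): closes on M3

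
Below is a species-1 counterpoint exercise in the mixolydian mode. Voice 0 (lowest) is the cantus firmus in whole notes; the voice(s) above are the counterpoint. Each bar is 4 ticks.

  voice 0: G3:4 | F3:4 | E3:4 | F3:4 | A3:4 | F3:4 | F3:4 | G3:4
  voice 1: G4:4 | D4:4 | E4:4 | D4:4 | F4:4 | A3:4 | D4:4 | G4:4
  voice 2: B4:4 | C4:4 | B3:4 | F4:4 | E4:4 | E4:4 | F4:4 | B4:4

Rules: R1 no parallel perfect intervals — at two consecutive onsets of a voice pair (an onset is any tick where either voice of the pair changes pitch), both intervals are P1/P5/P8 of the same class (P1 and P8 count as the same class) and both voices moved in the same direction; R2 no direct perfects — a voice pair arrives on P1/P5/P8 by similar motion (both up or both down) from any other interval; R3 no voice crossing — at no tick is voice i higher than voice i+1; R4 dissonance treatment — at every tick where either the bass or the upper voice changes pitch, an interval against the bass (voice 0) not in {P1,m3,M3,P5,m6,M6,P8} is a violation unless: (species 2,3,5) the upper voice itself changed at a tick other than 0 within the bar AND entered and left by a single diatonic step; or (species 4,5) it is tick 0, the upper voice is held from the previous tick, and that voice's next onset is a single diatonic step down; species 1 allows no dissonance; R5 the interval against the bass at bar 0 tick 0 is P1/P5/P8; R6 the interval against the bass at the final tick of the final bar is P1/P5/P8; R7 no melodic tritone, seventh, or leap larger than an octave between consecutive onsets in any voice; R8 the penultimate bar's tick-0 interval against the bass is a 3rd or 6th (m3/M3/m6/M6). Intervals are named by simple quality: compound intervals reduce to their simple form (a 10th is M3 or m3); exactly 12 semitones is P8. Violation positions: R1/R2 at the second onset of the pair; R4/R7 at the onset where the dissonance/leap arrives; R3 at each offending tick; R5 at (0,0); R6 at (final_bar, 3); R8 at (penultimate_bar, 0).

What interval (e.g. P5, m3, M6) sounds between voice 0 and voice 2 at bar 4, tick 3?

voice 0=A3 voice 2=E4 -> P5

P5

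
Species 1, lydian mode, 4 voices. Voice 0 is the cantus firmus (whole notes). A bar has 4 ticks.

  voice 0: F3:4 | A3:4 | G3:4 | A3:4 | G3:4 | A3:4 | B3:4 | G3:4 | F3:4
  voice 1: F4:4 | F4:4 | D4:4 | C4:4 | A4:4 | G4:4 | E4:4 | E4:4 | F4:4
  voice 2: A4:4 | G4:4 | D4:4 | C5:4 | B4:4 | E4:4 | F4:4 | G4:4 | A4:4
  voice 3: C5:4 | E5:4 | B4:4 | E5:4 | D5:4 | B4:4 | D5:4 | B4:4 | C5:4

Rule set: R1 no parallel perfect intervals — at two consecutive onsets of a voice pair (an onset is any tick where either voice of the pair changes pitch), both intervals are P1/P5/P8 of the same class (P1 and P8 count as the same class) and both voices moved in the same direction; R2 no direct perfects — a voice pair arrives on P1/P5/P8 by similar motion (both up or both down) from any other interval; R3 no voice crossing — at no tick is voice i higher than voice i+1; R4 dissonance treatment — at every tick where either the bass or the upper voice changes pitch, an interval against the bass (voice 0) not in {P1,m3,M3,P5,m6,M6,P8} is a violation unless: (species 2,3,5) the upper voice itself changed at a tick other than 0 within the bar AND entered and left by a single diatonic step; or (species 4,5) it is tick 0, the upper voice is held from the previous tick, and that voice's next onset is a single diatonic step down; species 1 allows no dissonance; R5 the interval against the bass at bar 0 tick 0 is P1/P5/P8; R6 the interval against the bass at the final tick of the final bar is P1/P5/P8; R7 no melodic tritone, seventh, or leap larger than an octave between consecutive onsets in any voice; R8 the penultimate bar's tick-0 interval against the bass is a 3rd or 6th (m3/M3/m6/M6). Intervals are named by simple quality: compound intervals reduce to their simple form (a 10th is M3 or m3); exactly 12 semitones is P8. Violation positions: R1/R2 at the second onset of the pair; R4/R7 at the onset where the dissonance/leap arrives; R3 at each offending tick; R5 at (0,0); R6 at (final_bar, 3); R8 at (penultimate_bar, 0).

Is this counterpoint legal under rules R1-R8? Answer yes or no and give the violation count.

bar 0: v0=F3 v1=F4 v2=A4 v3=C5 (P5)
bar 1: v0=A3 v1=F4 v2=G4 v3=E5 (P5)
bar 2: v0=G3 v1=D4 v2=D4 v3=B4 (M3)
bar 3: v0=A3 v1=C4 v2=C5 v3=E5 (P5)
bar 4: v0=G3 v1=A4 v2=B4 v3=D5 (P5)
bar 5: v0=A3 v1=G4 v2=E4 v3=B4 (M2)
bar 6: v0=B3 v1=E4 v2=F4 v3=D5 (m3)
bar 7: v0=G3 v1=E4 v2=G4 v3=B4 (M3)
bar 8: v0=F3 v1=F4 v2=A4 v3=C5 (P5)
  R5 @ bar0.0: opens on M3
  R1 @ bar1.0: F3/C5 P5 -> A3/E5 P5 similar
  R4 @ bar1.0: A3/G4 m7 untreated
  R2 @ bar2.0: A3/F4 m6 -> G3/D4 P5 similar
  R2 @ bar2.0: A3/G4 m7 -> G3/D4 P5 similar
  R2 @ bar2.0: F4/G4 M2 -> D4/D4 P1 similar
  R2 @ bar3.0: G3/B4 M3 -> A3/E5 P5 similar
  R7 @ bar3.0: D4->C5 leap 10st
  R1 @ bar4.0: A3/E5 P5 -> G3/D5 P5 similar
  R4 @ bar4.0: G3/A4 M2 untreated
  R2 @ bar5.0: B4/D5 m3 -> E4/B4 P5 similar
  R3 @ bar5.0: G4 above E4
  R4 @ bar5.0: A3/G4 m7 untreated
  R4 @ bar5.0: A3/B4 M2 untreated
  R3 @ bar5.1: G4 above E4
  R3 @ bar5.2: G4 above E4
  R3 @ bar5.3: G4 above E4
  R4 @ bar6.0: B3/E4 P4 untreated
  R4 @ bar6.0: B3/F4 TT untreated
  R8 @ bar7.0: penult P8 not 3rd/6th
  R1 @ bar8.0: E4/B4 P5 -> F4/C5 P5 similar
  R6 @ bar8.3: closes on M3

No (22 violations)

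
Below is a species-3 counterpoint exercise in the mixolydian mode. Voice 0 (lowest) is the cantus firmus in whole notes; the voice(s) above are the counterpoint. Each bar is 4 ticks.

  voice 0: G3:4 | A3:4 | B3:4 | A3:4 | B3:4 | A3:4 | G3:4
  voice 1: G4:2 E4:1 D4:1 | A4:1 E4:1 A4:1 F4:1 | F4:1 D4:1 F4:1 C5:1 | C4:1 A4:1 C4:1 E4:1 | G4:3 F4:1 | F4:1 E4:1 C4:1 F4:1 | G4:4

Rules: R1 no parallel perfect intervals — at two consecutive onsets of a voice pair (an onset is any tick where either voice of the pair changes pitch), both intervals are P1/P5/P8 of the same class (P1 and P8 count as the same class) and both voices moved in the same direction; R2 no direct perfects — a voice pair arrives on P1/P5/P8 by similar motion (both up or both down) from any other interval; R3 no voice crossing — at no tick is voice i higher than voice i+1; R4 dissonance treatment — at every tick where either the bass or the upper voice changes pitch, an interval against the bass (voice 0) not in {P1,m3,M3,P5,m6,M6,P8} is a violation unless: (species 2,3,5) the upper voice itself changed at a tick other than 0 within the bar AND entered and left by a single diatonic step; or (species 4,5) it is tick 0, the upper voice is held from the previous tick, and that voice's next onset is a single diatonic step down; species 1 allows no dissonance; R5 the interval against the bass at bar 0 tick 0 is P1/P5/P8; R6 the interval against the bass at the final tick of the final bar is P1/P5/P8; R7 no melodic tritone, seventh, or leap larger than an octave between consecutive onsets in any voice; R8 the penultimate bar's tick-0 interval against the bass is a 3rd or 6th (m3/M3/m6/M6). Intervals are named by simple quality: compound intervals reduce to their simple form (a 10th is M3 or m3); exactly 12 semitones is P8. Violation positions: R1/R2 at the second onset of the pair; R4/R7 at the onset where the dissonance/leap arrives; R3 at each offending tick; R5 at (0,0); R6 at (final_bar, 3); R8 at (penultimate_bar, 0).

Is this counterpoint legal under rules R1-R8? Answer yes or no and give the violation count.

No (4 violations)

bar 0: v0=G3 v1=G4 (P8)
bar 1: v0=A3 v1=A4 (P8)
bar 2: v0=B3 v1=F4 (TT)
bar 3: v0=A3 v1=C4 (m3)
bar 4: v0=B3 v1=G4 (m6)
bar 5: v0=A3 v1=F4 (m6)
bar 6: v0=G3 v1=G4 (P8)
  R2 @ bar1.0: G3/D4 P5 -> A3/A4 P8 similar
  R4 @ bar2.0: B3/F4 TT untreated
  R4 @ bar2.2: B3/F4 TT untreated
  R4 @ bar2.3: B3/C5 m2 untreated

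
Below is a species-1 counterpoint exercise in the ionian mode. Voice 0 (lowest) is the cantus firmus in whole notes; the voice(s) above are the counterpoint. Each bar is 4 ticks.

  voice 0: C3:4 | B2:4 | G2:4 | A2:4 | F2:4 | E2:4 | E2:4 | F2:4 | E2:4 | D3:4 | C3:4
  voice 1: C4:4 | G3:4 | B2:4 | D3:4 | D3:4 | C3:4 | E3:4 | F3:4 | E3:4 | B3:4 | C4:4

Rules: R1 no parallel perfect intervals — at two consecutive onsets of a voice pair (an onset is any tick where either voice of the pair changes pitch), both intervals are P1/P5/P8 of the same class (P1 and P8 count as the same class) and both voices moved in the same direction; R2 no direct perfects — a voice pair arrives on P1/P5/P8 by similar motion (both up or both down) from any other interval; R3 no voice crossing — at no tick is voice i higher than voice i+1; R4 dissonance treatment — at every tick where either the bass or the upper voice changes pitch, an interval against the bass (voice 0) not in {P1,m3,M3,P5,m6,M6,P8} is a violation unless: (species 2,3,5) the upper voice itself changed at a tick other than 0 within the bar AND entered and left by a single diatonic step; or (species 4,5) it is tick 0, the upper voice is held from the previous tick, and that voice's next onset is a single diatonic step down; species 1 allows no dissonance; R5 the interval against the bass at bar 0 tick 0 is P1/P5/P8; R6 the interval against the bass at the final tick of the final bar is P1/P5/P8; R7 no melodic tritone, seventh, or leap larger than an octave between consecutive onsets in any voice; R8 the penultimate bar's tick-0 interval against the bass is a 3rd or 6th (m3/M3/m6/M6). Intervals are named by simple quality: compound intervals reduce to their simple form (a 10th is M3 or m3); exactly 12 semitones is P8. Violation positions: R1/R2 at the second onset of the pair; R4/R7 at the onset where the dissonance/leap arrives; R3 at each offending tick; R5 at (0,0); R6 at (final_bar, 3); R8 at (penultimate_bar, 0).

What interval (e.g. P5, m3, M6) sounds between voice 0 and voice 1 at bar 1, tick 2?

m6

voice 0=B2 voice 1=G3 -> m6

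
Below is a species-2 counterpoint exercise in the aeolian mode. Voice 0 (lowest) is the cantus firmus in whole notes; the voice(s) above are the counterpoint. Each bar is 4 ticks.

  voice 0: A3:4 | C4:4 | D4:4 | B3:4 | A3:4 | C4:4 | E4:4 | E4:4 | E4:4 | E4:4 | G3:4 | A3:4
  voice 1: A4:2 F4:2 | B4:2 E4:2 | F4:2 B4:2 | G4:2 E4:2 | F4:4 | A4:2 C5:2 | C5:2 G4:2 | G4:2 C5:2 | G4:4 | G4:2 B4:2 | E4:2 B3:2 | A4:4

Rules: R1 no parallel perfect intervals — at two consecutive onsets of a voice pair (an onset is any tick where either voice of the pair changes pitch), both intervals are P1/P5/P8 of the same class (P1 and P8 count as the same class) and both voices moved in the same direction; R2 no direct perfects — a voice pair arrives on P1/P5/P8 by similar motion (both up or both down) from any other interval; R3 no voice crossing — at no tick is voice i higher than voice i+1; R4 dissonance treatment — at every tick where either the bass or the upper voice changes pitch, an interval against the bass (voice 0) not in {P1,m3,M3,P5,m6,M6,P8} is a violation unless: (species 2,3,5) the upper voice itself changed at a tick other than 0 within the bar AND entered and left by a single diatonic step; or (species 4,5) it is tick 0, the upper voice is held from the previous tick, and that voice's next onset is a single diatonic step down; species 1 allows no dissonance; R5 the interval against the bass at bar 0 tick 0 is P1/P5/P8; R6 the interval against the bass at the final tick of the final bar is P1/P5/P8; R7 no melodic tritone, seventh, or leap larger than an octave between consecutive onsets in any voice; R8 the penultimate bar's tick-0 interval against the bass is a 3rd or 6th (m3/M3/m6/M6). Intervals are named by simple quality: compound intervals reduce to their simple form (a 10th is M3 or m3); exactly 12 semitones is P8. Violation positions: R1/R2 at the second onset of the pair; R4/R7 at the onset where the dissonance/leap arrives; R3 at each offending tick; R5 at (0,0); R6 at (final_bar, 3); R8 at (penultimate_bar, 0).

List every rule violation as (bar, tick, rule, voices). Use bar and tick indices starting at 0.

bar 0: v0=A3 v1=A4 downbeat P8
bar 1: v0=C4 v1=B4 downbeat M7
bar 2: v0=D4 v1=F4 downbeat m3
bar 3: v0=B3 v1=G4 downbeat m6
bar 4: v0=A3 v1=F4 downbeat m6
bar 5: v0=C4 v1=A4 downbeat M6
bar 6: v0=E4 v1=C5 downbeat m6
bar 7: v0=E4 v1=G4 downbeat m3
bar 8: v0=E4 v1=G4 downbeat m3
bar 9: v0=E4 v1=G4 downbeat m3
bar 10: v0=G3 v1=E4 downbeat M6
bar 11: v0=A3 v1=A4 downbeat P8
  -> R4 @ bar 1 tick 0 v(0, 1): C4/B4 M7 untreated
  -> R7 @ bar 1 tick 0 v(1,): F4->B4 leap 6st
  -> R7 @ bar 2 tick 2 v(1,): F4->B4 leap 6st
  -> R4 @ bar 3 tick 2 v(0, 1): B3/E4 P4 untreated
  -> R2 @ bar 11 tick 0 v(0, 1): G3/B3 M3 -> A3/A4 P8 similar
  -> R7 @ bar 11 tick 0 v(1,): B3->A4 leap 10st

(1, 0, R4, (0, 1))
(1, 0, R7, (1,))
(2, 2, R7, (1,))
(3, 2, R4, (0, 1))
(11, 0, R2, (0, 1))
(11, 0, R7, (1,))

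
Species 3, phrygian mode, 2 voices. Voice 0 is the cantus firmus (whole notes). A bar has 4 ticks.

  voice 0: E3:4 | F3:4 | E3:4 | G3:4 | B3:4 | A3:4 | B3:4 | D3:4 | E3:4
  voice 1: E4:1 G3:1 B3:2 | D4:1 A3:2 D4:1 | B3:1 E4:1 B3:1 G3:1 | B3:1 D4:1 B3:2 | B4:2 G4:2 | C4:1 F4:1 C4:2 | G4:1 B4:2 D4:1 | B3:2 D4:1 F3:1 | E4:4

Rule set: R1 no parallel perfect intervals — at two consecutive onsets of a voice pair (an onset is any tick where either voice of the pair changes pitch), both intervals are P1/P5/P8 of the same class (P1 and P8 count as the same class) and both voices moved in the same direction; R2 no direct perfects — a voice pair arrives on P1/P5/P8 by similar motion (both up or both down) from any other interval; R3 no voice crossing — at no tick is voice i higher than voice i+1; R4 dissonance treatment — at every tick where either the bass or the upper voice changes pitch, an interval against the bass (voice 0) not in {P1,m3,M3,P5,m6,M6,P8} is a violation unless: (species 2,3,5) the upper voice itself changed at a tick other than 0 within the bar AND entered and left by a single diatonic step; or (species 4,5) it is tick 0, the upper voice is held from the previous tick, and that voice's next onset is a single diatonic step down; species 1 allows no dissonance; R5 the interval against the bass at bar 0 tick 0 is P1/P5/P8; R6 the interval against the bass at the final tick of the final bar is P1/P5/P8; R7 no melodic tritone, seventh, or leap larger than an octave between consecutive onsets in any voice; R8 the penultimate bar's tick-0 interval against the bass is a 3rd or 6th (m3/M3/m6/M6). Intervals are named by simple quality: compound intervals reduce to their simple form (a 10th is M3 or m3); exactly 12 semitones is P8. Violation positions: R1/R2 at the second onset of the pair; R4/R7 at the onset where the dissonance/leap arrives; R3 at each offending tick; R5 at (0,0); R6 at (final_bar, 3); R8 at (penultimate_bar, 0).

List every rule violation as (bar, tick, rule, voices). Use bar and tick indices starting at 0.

(2, 0, R2, (0, 1))
(4, 0, R2, (0, 1))
(8, 0, R2, (0, 1))
(8, 0, R7, (1,))

bar 0: v0=E3 v1=E4 downbeat P8
bar 1: v0=F3 v1=D4 downbeat M6
bar 2: v0=E3 v1=B3 downbeat P5
bar 3: v0=G3 v1=B3 downbeat M3
bar 4: v0=B3 v1=B4 downbeat P8
bar 5: v0=A3 v1=C4 downbeat m3
bar 6: v0=B3 v1=G4 downbeat m6
bar 7: v0=D3 v1=B3 downbeat M6
bar 8: v0=E3 v1=E4 downbeat P8
  -> R2 @ bar 2 tick 0 v(0, 1): F3/D4 M6 -> E3/B3 P5 similar
  -> R2 @ bar 4 tick 0 v(0, 1): G3/B3 M3 -> B3/B4 P8 similar
  -> R2 @ bar 8 tick 0 v(0, 1): D3/F3 m3 -> E3/E4 P8 similar
  -> R7 @ bar 8 tick 0 v(1,): F3->E4 leap 11st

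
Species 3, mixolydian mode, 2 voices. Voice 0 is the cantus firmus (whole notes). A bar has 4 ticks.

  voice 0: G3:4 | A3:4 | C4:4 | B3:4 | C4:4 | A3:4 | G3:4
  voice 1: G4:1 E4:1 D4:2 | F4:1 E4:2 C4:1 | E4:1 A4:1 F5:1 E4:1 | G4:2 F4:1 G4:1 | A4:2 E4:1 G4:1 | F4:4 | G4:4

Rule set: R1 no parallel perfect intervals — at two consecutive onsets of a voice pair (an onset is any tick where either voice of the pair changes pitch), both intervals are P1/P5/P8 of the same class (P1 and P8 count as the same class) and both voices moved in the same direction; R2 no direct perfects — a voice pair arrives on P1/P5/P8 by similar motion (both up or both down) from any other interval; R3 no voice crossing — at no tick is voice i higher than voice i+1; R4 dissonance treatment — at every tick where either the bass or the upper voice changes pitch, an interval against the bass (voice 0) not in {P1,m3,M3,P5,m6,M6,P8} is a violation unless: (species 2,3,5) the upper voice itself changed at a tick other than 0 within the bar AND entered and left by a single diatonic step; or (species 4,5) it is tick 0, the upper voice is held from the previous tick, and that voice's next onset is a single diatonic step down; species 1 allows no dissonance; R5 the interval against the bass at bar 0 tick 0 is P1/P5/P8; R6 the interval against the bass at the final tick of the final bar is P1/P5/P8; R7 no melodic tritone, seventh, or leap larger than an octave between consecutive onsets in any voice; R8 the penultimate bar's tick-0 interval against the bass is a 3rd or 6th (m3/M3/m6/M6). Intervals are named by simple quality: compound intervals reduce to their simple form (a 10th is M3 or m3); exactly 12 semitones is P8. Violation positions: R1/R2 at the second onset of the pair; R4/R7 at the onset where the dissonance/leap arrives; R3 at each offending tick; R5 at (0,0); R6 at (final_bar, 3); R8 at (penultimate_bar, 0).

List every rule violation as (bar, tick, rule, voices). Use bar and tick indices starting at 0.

(2, 2, R4, (0, 1))
(2, 3, R7, (1,))

bar 0: v0=G3 v1=G4 downbeat P8
bar 1: v0=A3 v1=F4 downbeat m6
bar 2: v0=C4 v1=E4 downbeat M3
bar 3: v0=B3 v1=G4 downbeat m6
bar 4: v0=C4 v1=A4 downbeat M6
bar 5: v0=A3 v1=F4 downbeat m6
bar 6: v0=G3 v1=G4 downbeat P8
  -> R4 @ bar 2 tick 2 v(0, 1): C4/F5 P4 untreated
  -> R7 @ bar 2 tick 3 v(1,): F5->E4 leap 13st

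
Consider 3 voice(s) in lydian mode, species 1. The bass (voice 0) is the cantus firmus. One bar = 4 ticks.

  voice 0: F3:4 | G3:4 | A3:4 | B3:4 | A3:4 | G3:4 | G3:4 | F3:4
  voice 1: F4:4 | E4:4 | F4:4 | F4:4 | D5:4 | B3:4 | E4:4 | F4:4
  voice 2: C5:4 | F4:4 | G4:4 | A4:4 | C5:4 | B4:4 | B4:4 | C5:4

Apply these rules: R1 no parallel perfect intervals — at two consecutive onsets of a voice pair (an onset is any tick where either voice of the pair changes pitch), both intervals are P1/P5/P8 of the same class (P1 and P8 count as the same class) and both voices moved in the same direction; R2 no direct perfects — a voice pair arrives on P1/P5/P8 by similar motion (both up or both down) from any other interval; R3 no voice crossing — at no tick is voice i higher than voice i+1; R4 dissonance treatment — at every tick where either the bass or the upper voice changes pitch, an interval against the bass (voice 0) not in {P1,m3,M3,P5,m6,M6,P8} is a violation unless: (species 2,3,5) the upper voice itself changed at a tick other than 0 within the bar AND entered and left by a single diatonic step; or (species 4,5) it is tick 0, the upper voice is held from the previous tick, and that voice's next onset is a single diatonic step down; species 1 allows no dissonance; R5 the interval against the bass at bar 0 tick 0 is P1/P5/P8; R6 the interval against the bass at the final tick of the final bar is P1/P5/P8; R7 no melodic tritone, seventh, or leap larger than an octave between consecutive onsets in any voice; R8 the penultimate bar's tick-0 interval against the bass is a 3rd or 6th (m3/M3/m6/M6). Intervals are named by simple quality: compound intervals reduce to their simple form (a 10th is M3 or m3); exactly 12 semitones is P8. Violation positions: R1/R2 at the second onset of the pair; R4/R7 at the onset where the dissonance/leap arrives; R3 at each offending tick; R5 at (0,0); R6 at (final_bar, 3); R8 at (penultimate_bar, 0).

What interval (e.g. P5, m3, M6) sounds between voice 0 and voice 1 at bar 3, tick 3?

voice 0=B3 voice 1=F4 -> TT

TT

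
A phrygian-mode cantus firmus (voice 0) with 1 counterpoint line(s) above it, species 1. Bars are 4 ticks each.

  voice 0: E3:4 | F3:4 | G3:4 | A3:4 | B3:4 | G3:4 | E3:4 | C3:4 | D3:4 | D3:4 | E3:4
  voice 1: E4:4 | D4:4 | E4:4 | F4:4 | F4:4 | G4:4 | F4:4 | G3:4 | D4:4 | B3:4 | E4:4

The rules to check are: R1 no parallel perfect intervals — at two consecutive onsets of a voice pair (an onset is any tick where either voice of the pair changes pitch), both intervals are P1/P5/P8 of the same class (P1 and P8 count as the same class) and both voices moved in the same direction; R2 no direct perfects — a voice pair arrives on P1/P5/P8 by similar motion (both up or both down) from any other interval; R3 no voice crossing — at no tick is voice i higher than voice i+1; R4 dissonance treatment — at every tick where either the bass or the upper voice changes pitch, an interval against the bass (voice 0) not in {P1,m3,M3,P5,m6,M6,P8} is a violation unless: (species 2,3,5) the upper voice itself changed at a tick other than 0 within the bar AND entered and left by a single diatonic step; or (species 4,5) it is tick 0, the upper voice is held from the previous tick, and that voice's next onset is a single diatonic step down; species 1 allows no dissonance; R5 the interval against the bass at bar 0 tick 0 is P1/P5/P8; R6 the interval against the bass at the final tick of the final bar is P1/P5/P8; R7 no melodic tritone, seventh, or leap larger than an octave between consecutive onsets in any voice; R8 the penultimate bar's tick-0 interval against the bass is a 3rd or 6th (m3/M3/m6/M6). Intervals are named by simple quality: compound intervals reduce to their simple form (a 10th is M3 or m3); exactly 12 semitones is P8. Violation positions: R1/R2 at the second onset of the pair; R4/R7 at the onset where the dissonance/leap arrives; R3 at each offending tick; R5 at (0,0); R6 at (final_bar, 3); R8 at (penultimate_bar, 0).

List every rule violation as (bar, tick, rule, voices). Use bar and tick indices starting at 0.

bar 0: v0=E3 v1=E4 downbeat P8
bar 1: v0=F3 v1=D4 downbeat M6
bar 2: v0=G3 v1=E4 downbeat M6
bar 3: v0=A3 v1=F4 downbeat m6
bar 4: v0=B3 v1=F4 downbeat TT
bar 5: v0=G3 v1=G4 downbeat P8
bar 6: v0=E3 v1=F4 downbeat m2
bar 7: v0=C3 v1=G3 downbeat P5
bar 8: v0=D3 v1=D4 downbeat P8
bar 9: v0=D3 v1=B3 downbeat M6
bar 10: v0=E3 v1=E4 downbeat P8
  -> R4 @ bar 4 tick 0 v(0, 1): B3/F4 TT untreated
  -> R4 @ bar 6 tick 0 v(0, 1): E3/F4 m2 untreated
  -> R2 @ bar 7 tick 0 v(0, 1): E3/F4 m2 -> C3/G3 P5 similar
  -> R7 @ bar 7 tick 0 v(1,): F4->G3 leap 10st
  -> R2 @ bar 8 tick 0 v(0, 1): C3/G3 P5 -> D3/D4 P8 similar
  -> R2 @ bar 10 tick 0 v(0, 1): D3/B3 M6 -> E3/E4 P8 similar

(4, 0, R4, (0, 1))
(6, 0, R4, (0, 1))
(7, 0, R2, (0, 1))
(7, 0, R7, (1,))
(8, 0, R2, (0, 1))
(10, 0, R2, (0, 1))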